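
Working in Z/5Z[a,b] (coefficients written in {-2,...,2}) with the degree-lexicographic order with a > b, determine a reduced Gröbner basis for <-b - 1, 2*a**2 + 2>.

f_1 = -b - 1, LT = b.
f_2 = 2*a**2 + 2, LT = a**2.

The S-polynomials (S(f_1,f_2)) all reduce to 0 modulo the current basis, so we have a Gröbner basis.

G = {a**2 + 1, b + 1}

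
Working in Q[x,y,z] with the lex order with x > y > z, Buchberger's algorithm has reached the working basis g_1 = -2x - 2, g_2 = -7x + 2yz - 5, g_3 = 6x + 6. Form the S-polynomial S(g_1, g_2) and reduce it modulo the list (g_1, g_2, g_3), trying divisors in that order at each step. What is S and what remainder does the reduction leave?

S(g_1, g_2) = 2/7yz + 2/7; remainder on division = 2/7yz + 2/7.

lcm(LM(g_1), LM(g_2)) = x.
S = (lcm/LT(g_1))·g_1 − (lcm/LT(g_2))·g_2 = 2/7yz + 2/7.
Reduce S modulo (g_1, g_2, g_3) in that order:
  leading term yz: no divisor's leading term divides it; move 2/7yz to the remainder.
  leading term 1: no divisor's leading term divides it; move 2/7 to the remainder.
The remainder 2/7yz + 2/7 is nonzero, so it would be added as the next basis element.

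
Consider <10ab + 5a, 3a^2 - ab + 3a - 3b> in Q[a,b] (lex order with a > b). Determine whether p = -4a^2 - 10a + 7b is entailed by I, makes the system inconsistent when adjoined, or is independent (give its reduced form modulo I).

-4a^2 - 10a + 7b is independent of I; its normal form modulo I is -16/3a + 3b.

First compute the reduced Gröbner basis of I by Buchberger's algorithm.
f_1 = 10ab + 5a, LT = ab.
f_2 = 3a^2 - ab + 3a - 3b, LT = a^2.

S(f_1,f_2): lcm = a^2b. S = 1/2a^2 + 1/3ab^2 - ab + b^2.
  leading term a^2: subtract (1/6)·f_2 from 1/2a^2 + 1/3ab^2 - ab + b^2 → 1/3ab^2 - 5/6ab - 1/2a + b^2 + 1/2b
  leading term ab^2: subtract (1/30b)·f_1 from 1/3ab^2 - 5/6ab - 1/2a + b^2 + 1/2b → -ab - 1/2a + b^2 + 1/2b
  leading term ab: subtract (-1/10)·f_1 from -ab - 1/2a + b^2 + 1/2b → b^2 + 1/2b
  leading term b^2: no divisor's leading term divides it; move b^2 to the remainder.
  leading term b: no divisor's leading term divides it; move 1/2b to the remainder.
  remainder b^2 + 1/2b ≠ 0; add h_3 = b^2 + 1/2b to the basis.

The other S-polynomials (S(f_1,h_3), S(f_2,h_3)) all reduce to 0 modulo the current basis, so we have a Gröbner basis.
Inter-reduce: drop elements whose leading term is divisible by another's, tail-reduce, and make monic.
Reduced Gröbner basis: {a^2 + 7/6a - b, ab + 1/2a, b^2 + 1/2b}.
Label its elements g_1 = a^2 + 7/6a - b, g_2 = ab + 1/2a, g_3 = b^2 + 1/2b.

Reduce p = -4a^2 - 10a + 7b modulo G:
  leading term a^2: subtract (-4)·g_1 from -4a^2 - 10a + 7b → -16/3a + 3b
  leading term a: no divisor's leading term divides it; move -16/3a to the remainder.
  leading term b: no divisor's leading term divides it; move 3b to the remainder.
  normal form = -16/3a + 3b.
The normal form is nonzero, so p ∉ I. Since p minus its normal form lies in I, I + (p) = I + (r) where r = -16/3a + 3b; decide whether this ideal is the whole ring.
Run Buchberger on G together with r (pairs among the g_i already reduce to 0 since G is a Gröbner basis):
g_1 = a^2 + 7/6a - b, LT = a^2.
g_2 = ab + 1/2a, LT = ab.
g_3 = b^2 + 1/2b, LT = b^2.
r = -16/3a + 3b, LT = a.

S(g_1,r): lcm = a^2. S = 9/16ab + 7/6a - b.
  leading term ab: subtract (9/16)·g_2 from 9/16ab + 7/6a - b → 85/96a - b
  leading term a: subtract (-85/512)·r from 85/96a - b → -257/512b
  leading term b: no divisor's leading term divides it; move -257/512b to the remainder.
  remainder -257/512b ≠ 0; add m_5 = -257/512b to the basis.

The other S-polynomials (S(g_1,g_2), S(g_1,g_3), S(g_2,g_3), S(g_2,r), S(g_3,r), S(g_1,m_5), S(g_2,m_5), S(g_3,m_5), S(r,m_5)) all reduce to 0 modulo the current basis, so we have a Gröbner basis.
Inter-reduce: drop elements whose leading term is divisible by another's, tail-reduce, and make monic.
Reduced Gröbner basis: {a, b}.
The reduced Gröbner basis of I + (p) is {a, b} ≠ {1}, a proper ideal, so the enlarged system stays consistent: p is independent of I, with normal form -16/3a + 3b.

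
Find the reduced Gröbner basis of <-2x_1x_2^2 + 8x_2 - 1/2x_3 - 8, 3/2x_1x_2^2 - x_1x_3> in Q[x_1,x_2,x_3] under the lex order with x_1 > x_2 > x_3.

f_1 = -2x_1x_2^2 + 8x_2 - 1/2x_3 - 8, LT = x_1x_2^2.
f_2 = 3/2x_1x_2^2 - x_1x_3, LT = x_1x_2^2.

S(f_1,f_2): lcm = x_1x_2^2. S = 2/3x_1x_3 - 4x_2 + 1/4x_3 + 4.
  reduce S modulo (f_1, f_2):
  remainder 2/3x_1x_3 - 4x_2 + 1/4x_3 + 4 ≠ 0; add g_3 = 2/3x_1x_3 - 4x_2 + 1/4x_3 + 4 to the basis.

S(f_1,g_3): lcm = x_1x_2^2x_3. S = 6x_2^3 - 3/8x_2^2x_3 - 6x_2^2 - 4x_2x_3 + 1/4x_3^2 + 4x_3.
  reduce S modulo (f_1, f_2, g_3):
  remainder 6x_2^3 - 3/8x_2^2x_3 - 6x_2^2 - 4x_2x_3 + 1/4x_3^2 + 4x_3 ≠ 0; add g_4 = 6x_2^3 - 3/8x_2^2x_3 - 6x_2^2 - 4x_2x_3 + 1/4x_3^2 + 4x_3 to the basis.

The other S-polynomials (S(f_2,g_3), S(f_1,g_4), S(f_2,g_4), S(g_3,g_4)) all reduce to 0 modulo the current basis, so we have a Gröbner basis.
Inter-reduce: drop elements whose leading term is divisible by another's, tail-reduce, and make monic.

G = {x_1x_2^2 - 4x_2 + 1/4x_3 + 4, x_1x_3 - 6x_2 + 3/8x_3 + 6, x_2^3 - 1/16x_2^2x_3 - x_2^2 - 2/3x_2x_3 + 1/24x_3^2 + 2/3x_3}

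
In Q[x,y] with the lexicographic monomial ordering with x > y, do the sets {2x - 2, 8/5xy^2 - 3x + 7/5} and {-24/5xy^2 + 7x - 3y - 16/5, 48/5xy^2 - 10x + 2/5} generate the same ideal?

Since reduced Gröbner bases are canonical representatives of ideals under a given ordering, it suffices to compute and compare them.
Buchberger on the first generating set:
f_1 = 2x - 2, LT = x.
f_2 = 8/5xy^2 - 3x + 7/5, LT = xy^2.

S(f_1,f_2): lcm = xy^2. S = 15/8x - y^2 - 7/8.
  leading term x: subtract (15/16)·f_1 from 15/8x - y^2 - 7/8 → -y^2 + 1
  leading term y^2: no divisor's leading term divides it; move -y^2 to the remainder.
  leading term 1: no divisor's leading term divides it; move 1 to the remainder.
  remainder -y^2 + 1 ≠ 0; add g_3 = -y^2 + 1 to the basis.

S(f_1,g_3): leading monomials are coprime, so the S-polynomial reduces to 0 (Buchberger's first criterion).
S(f_2,g_3): lcm = xy^2. S = -7/8x + 7/8.
  leading term x: subtract (-7/16)·f_1 from -7/8x + 7/8 → 0
  remainder 0.

Every S-polynomial of the final basis reduces to 0, so we have a Gröbner basis.
Inter-reduce: drop elements whose leading term is divisible by another's, tail-reduce, and make monic.
Reduced Gröbner basis: {x - 1, y^2 - 1}.

Buchberger on the second generating set:
h_1 = -24/5xy^2 + 7x - 3y - 16/5, LT = xy^2.
h_2 = 48/5xy^2 - 10x + 2/5, LT = xy^2.

S(h_1,h_2): lcm = xy^2. S = -5/12x + 5/8y + 5/8.
  leading term x: no divisor's leading term divides it; move -5/12x to the remainder.
  leading term y: no divisor's leading term divides it; move 5/8y to the remainder.
  leading term 1: no divisor's leading term divides it; move 5/8 to the remainder.
  remainder -5/12x + 5/8y + 5/8 ≠ 0; add k_3 = -5/12x + 5/8y + 5/8 to the basis.

S(h_1,k_3): lcm = xy^2. S = -35/24x + 3/2y^3 + 3/2y^2 + 5/8y + 2/3.
  leading term x: subtract (7/2)·k_3 from -35/24x + 3/2y^3 + 3/2y^2 + 5/8y + 2/3 → 3/2y^3 + 3/2y^2 - 25/16y - 73/48
  leading term y^3: no divisor's leading term divides it; move 3/2y^3 to the remainder.
  leading term y^2: no divisor's leading term divides it; move 3/2y^2 to the remainder.
  leading term y: no divisor's leading term divides it; move -25/16y to the remainder.
  leading term 1: no divisor's leading term divides it; move -73/48 to the remainder.
  remainder 3/2y^3 + 3/2y^2 - 25/16y - 73/48 ≠ 0; add k_4 = 3/2y^3 + 3/2y^2 - 25/16y - 73/48 to the basis.

S(h_2,k_3): lcm = xy^2. S = -25/24x + 3/2y^3 + 3/2y^2 + 1/24.
  leading term x: subtract (5/2)·k_3 from -25/24x + 3/2y^3 + 3/2y^2 + 1/24 → 3/2y^3 + 3/2y^2 - 25/16y - 73/48
  leading term y^3: subtract (1)·k_4 from 3/2y^3 + 3/2y^2 - 25/16y - 73/48 → 0
  remainder 0.

S(h_1,k_4): lcm = xy^3. S = -xy^2 - 5/12xy + 73/72x + 5/8y^2 + 2/3y.
  leading term xy^2: subtract (5/24)·h_1 from -xy^2 - 5/12xy + 73/72x + 5/8y^2 + 2/3y → -5/12xy - 4/9x + 5/8y^2 + 31/24y + 2/3
  leading term xy: subtract (y)·k_3 from -5/12xy - 4/9x + 5/8y^2 + 31/24y + 2/3 → -4/9x + 2/3y + 2/3
  leading term x: subtract (16/15)·k_3 from -4/9x + 2/3y + 2/3 → 0
  remainder 0.

S(h_2,k_4): lcm = xy^3. S = -xy^2 + 73/72x + 1/24y.
  leading term xy^2: subtract (5/24)·h_1 from -xy^2 + 73/72x + 1/24y → -4/9x + 2/3y + 2/3
  leading term x: subtract (16/15)·k_3 from -4/9x + 2/3y + 2/3 → 0
  remainder 0.

S(k_3,k_4): leading monomials are coprime, so the S-polynomial reduces to 0 (Buchberger's first criterion).
Every S-polynomial of the final basis reduces to 0, so we have a Gröbner basis.
Inter-reduce: drop elements whose leading term is divisible by another's, tail-reduce, and make monic.
Reduced Gröbner basis: {x - 3/2y - 3/2, y^3 + y^2 - 25/24y - 73/72}.

Since the reduced bases disagree, the two ideals are not the same.

No, the ideals differ.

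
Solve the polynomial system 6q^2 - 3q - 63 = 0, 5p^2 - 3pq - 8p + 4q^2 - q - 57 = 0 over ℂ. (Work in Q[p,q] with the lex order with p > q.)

Compute a lex Gröbner basis by Buchberger's algorithm.
f_1 = 6q^2 - 3q - 63, LT = q^2.
f_2 = 5p^2 - 3pq - 8p + 4q^2 - q - 57, LT = p^2.

The S-polynomials (S(f_1,f_2)) all reduce to 0 modulo the current basis, so we have a Gröbner basis.
Inter-reduce: drop elements whose leading term is divisible by another's, tail-reduce, and make monic.
Reduced Gröbner basis: {p^2 - 3/5pq - 8/5p + 1/5q - 3, q^2 - 1/2q - 21/2}.

The lex basis is triangular: the last element involves only q. Solving q^2 - 1/2q - 21/2 = 0 gives q ∈ {-3, 7/2}; substituting each value into the earlier elements determines the remaining variables.
  q = -3: the earlier basis element becomes p^2 + 1/5p - 18/5 = 0, giving p = -2, 9/5 — points (-2, -3), (9/5, -3).
  q = 7/2: the earlier basis element becomes p^2 - 37/10p - 23/10 = 0, giving p = 37/20 - sqrt(2289)/20, 37/20 + sqrt(2289)/20 — points (37/20 - sqrt(2289)/20, 7/2), (37/20 + sqrt(2289)/20, 7/2).
Check: every point annihilates each of the original generators.

{(-2, -3), (9/5, -3), (37/20 - sqrt(2289)/20, 7/2), (37/20 + sqrt(2289)/20, 7/2)}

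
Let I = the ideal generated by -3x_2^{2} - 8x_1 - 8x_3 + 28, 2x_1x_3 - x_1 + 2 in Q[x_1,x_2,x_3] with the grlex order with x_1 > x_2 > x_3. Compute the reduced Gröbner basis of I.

G = {x_1x_3 - \tfrac{1}{2}x_1 + 1, x_2^{2} + \tfrac{8}{3}x_1 + \tfrac{8}{3}x_3 - \tfrac{28}{3}}

f_1 = -3x_2^{2} - 8x_1 - 8x_3 + 28, LT = x_2^{2}.
f_2 = 2x_1x_3 - x_1 + 2, LT = x_1x_3.

S(f_1,f_2): leading monomials are coprime, so the S-polynomial reduces to 0 (Buchberger's first criterion).
Every S-polynomial of the final basis reduces to 0, so we have a Gröbner basis.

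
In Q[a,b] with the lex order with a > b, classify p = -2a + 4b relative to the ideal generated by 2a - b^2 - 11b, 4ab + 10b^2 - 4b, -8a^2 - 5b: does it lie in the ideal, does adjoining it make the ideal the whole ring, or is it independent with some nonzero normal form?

-2a + 4b lies in I (it reduces to 0).

First compute the reduced Gröbner basis of I by Buchberger's algorithm.
f_1 = 2a - b^2 - 11b, LT = a.
f_2 = 4ab + 10b^2 - 4b, LT = ab.
f_3 = -8a^2 - 5b, LT = a^2.

S(f_1,f_2): lcm = ab. S = -1/2b^3 - 8b^2 + b.
  reduce S modulo (f_1, f_2, f_3):
  remainder -1/2b^3 - 8b^2 + b ≠ 0; add h_4 = -1/2b^3 - 8b^2 + b to the basis.

S(f_1,f_3): lcm = a^2. S = -1/2ab^2 - 11/2ab - 5/8b.
  reduce S modulo (f_1, f_2, f_3, h_4):
  remainder -27/4b^2 - 29/8b ≠ 0; add h_5 = -27/4b^2 - 29/8b to the basis.

S(f_2,f_3): lcm = a^2b. S = 5/2ab^2 - ab - 5/8b^2.
  reduce S modulo (f_1, f_2, f_3, h_4, h_5):
  remainder -30047/432b ≠ 0; add h_6 = -30047/432b to the basis.

The other S-polynomials (S(f_1,h_4), S(f_2,h_4), S(f_3,h_4), S(f_1,h_5), S(f_2,h_5), S(f_3,h_5), S(h_4,h_5), S(f_1,h_6), S(f_2,h_6), S(f_3,h_6), S(h_4,h_6), S(h_5,h_6)) all reduce to 0 modulo the current basis, so we have a Gröbner basis.
Inter-reduce: drop elements whose leading term is divisible by another's, tail-reduce, and make monic.
Reduced Gröbner basis: {a, b}.
Label its elements g_1 = a, g_2 = b.

Reduce p = -2a + 4b modulo G:
  leading term a: subtract (-2)·g_1 from -2a + 4b → 4b
  leading term b: subtract (4)·g_2 from 4b → 0
  normal form = 0.
Since the normal form is 0, p ∈ I.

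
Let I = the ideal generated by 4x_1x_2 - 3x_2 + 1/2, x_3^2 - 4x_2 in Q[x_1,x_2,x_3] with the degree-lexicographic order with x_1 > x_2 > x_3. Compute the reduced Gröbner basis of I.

f_1 = 4x_1x_2 - 3x_2 + 1/2, LT = x_1x_2.
f_2 = x_3^2 - 4x_2, LT = x_3^2.

The S-polynomials (S(f_1,f_2)) all reduce to 0 modulo the current basis, so we have a Gröbner basis.

G = {x_1x_2 - 3/4x_2 + 1/8, x_3^2 - 4x_2}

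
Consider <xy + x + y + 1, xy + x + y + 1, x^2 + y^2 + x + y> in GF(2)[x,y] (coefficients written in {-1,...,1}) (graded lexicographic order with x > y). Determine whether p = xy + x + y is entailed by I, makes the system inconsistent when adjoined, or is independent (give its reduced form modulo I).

First compute the reduced Gröbner basis of I by Buchberger's algorithm.
f_1 = xy + x + y + 1, LT = xy.
f_2 = xy + x + y + 1, LT = xy.
f_3 = x^2 + y^2 + x + y, LT = x^2.

S(f_1,f_3): lcm = x^2y. S = y^3 + x^2 + y^2 + x.
  leading term y^3: no divisor's leading term divides it; move y^3 to the remainder.
  leading term x^2: subtract (1)·f_3 from x^2 + y^2 + x → y
  leading term y: no divisor's leading term divides it; move y to the remainder.
  remainder y^3 + y ≠ 0; add h_4 = y^3 + y to the basis.

The other S-polynomials (S(f_1,f_2), S(f_2,f_3), S(f_1,h_4), S(f_2,h_4), S(f_3,h_4)) all reduce to 0 modulo the current basis, so we have a Gröbner basis.
Inter-reduce: drop elements whose leading term is divisible by another's, tail-reduce, and make monic.
Reduced Gröbner basis: {y^3 + y, x^2 + y^2 + x + y, xy + x + y + 1}.
Label its elements g_1 = y^3 + y, g_2 = x^2 + y^2 + x + y, g_3 = xy + x + y + 1.

Reduce p = xy + x + y modulo G:
  leading term xy: subtract (1)·g_3 from xy + x + y → 1
  leading term 1: no divisor's leading term divides it; move 1 to the remainder.
  normal form = 1.
The normal form is nonzero, so p ∉ I. Since p minus its normal form lies in I, I + (p) = I + (r) where r = 1; decide whether this ideal is the whole ring.
Here r = 1 is a nonzero constant, hence a unit: 1 ∈ I + (p), the Gröbner basis of I + (p) is {1}, and the enlarged system has no common solution — adjoining p is inconsistent.

Adjoining xy + x + y makes the ideal the whole ring: the system is inconsistent.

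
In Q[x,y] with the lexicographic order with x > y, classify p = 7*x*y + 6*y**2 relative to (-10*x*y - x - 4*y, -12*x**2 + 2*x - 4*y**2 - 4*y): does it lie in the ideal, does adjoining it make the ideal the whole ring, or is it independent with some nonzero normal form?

First compute the reduced Gröbner basis of I by Buchberger's algorithm.
f_1 = -10*x*y - x - 4*y, LT = x*y.
f_2 = -12*x**2 + 2*x - 4*y**2 - 4*y, LT = x**2.

S(f_1,f_2): lcm = x**2*y. S = 1/10*x**2 + 17/30*x*y - 1/3*y**3 - 1/3*y**2.
  reduce S modulo (f_1, f_2):
  remainder -1/25*x - 1/3*y**3 - 11/30*y**2 - 13/50*y ≠ 0; add h_3 = -1/25*x - 1/3*y**3 - 11/30*y**2 - 13/50*y to the basis.

S(f_1,h_3): lcm = x*y. S = 1/10*x - 25/3*y**4 - 55/6*y**3 - 13/2*y**2 + 2/5*y.
  reduce S modulo (f_1, f_2, h_3):
  remainder -25/3*y**4 - 10*y**3 - 89/12*y**2 - 1/4*y ≠ 0; add h_4 = -25/3*y**4 - 10*y**3 - 89/12*y**2 - 1/4*y to the basis.

The other S-polynomials (S(f_2,h_3), S(f_1,h_4), S(f_2,h_4), S(h_3,h_4)) all reduce to 0 modulo the current basis, so we have a Gröbner basis.
Inter-reduce: drop elements whose leading term is divisible by another's, tail-reduce, and make monic.
Reduced Gröbner basis: {x + 25/3*y**3 + 55/6*y**2 + 13/2*y, y**4 + 6/5*y**3 + 89/100*y**2 + 3/100*y}.
Label its elements g_1 = x + 25/3*y**3 + 55/6*y**2 + 13/2*y, g_2 = y**4 + 6/5*y**3 + 89/100*y**2 + 3/100*y.

Reduce p = 7*x*y + 6*y**2 modulo G:
  leading term x*y: subtract (7*y)·g_1 from 7*x*y + 6*y**2 → -175/3*y**4 - 385/6*y**3 - 79/2*y**2
  leading term y**4: subtract (-175/3)·g_2 from -175/3*y**4 - 385/6*y**3 - 79/2*y**2 → 35/6*y**3 + 149/12*y**2 + 7/4*y
  leading term y**3: no divisor's leading term divides it; move 35/6*y**3 to the remainder.
  leading term y**2: no divisor's leading term divides it; move 149/12*y**2 to the remainder.
  leading term y: no divisor's leading term divides it; move 7/4*y to the remainder.
  normal form = 35/6*y**3 + 149/12*y**2 + 7/4*y.
The normal form is nonzero, so p ∉ I. Since p minus its normal form lies in I, I + (p) = I + (r) where r = 35/6*y**3 + 149/12*y**2 + 7/4*y; decide whether this ideal is the whole ring.
Run Buchberger on G together with r (pairs among the g_i already reduce to 0 since G is a Gröbner basis):
g_1 = x + 25/3*y**3 + 55/6*y**2 + 13/2*y, LT = x.
g_2 = y**4 + 6/5*y**3 + 89/100*y**2 + 3/100*y, LT = y**4.
r = 35/6*y**3 + 149/12*y**2 + 7/4*y, LT = y**3.

S(g_2,r): lcm = y**4. S = -13/14*y**3 + 59/100*y**2 + 3/100*y.
  reduce S modulo (g_1, g_2, r):
  remainder 3144/1225*y**2 + 54/175*y ≠ 0; add m_4 = 3144/1225*y**2 + 54/175*y to the basis.

S(g_2,m_4): lcm = y**4. S = 2829/2620*y**3 + 89/100*y**2 + 3/100*y.
  reduce S modulo (g_1, g_2, r, m_4):
  remainder -1710669/13728800*y ≠ 0; add m_5 = -1710669/13728800*y to the basis.

The other S-polynomials (S(g_1,g_2), S(g_1,r), S(g_1,m_4), S(r,m_4), S(g_1,m_5), S(g_2,m_5), S(r,m_5), S(m_4,m_5)) all reduce to 0 modulo the current basis, so we have a Gröbner basis.
Inter-reduce: drop elements whose leading term is divisible by another's, tail-reduce, and make monic.
Reduced Gröbner basis: {x, y}.
The reduced Gröbner basis of I + (p) is {x, y} ≠ {1}, a proper ideal, so the enlarged system stays consistent: p is independent of I, with normal form 35/6*y**3 + 149/12*y**2 + 7/4*y.

The remainder on division by a Gröbner basis is unique — it is the normal form.

7*x*y + 6*y**2 is independent of I; its normal form modulo I is 35/6*y**3 + 149/12*y**2 + 7/4*y.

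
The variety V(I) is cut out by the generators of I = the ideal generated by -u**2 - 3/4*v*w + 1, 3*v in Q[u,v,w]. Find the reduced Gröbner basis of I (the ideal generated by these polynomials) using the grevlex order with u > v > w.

G = {u**2 - 1, v}

f_1 = -u**2 - 3/4*v*w + 1, LT = u**2.
f_2 = 3*v, LT = v.

The S-polynomials (S(f_1,f_2)) all reduce to 0 modulo the current basis, so we have a Gröbner basis.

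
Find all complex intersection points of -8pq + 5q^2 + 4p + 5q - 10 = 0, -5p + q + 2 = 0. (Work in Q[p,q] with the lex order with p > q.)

Compute a lex Gröbner basis by Buchberger's algorithm.
f_1 = -8pq + 4p + 5q^2 + 5q - 10, LT = pq.
f_2 = -5p + q + 2, LT = p.

S(f_1,f_2): lcm = pq. S = -1/2p - 17/40q^2 - 9/40q + 5/4.
  leading term p: subtract (1/10)·f_2 from -1/2p - 17/40q^2 - 9/40q + 5/4 → -17/40q^2 - 13/40q + 21/20
  leading term q^2: no divisor's leading term divides it; move -17/40q^2 to the remainder.
  leading term q: no divisor's leading term divides it; move -13/40q to the remainder.
  leading term 1: no divisor's leading term divides it; move 21/20 to the remainder.
  remainder -17/40q^2 - 13/40q + 21/20 ≠ 0; add h_3 = -17/40q^2 - 13/40q + 21/20 to the basis.

The other S-polynomials (S(f_1,h_3), S(f_2,h_3)) all reduce to 0 modulo the current basis, so we have a Gröbner basis.
Inter-reduce: drop elements whose leading term is divisible by another's, tail-reduce, and make monic.
Reduced Gröbner basis: {p - 1/5q - 2/5, q^2 + 13/17q - 42/17}.

From the last basis element, q^2 + 13/17q - 42/17 = 0, so q takes values in {-2, 21/17}. Each choice, substituted upward through the basis, yields the corresponding point(s) of the solution set.
  q = -2: the earlier basis element becomes p = 0, giving p = 0 — point (0, -2).
  q = 21/17: the earlier basis element becomes p - 11/17 = 0, giving p = 11/17 — point (11/17, 21/17).

{(0, -2), (11/17, 21/17)}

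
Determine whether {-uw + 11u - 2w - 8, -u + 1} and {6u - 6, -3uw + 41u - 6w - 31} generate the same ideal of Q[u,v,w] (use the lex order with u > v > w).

No, the ideals differ.

For a fixed monomial order, each ideal has a unique reduced Gröbner basis; comparing bases decides equality.
Buchberger on the first generating set:
f_1 = -uw + 11u - 2w - 8, LT = uw.
f_2 = -u + 1, LT = u.

S(f_1,f_2): lcm = uw. S = -11u + 3w + 8.
  leading term u: subtract (11)·f_2 from -11u + 3w + 8 → 3w - 3
  leading term w: no divisor's leading term divides it; move 3w to the remainder.
  leading term 1: no divisor's leading term divides it; move -3 to the remainder.
  remainder 3w - 3 ≠ 0; add g_3 = 3w - 3 to the basis.

The other S-polynomials (S(f_1,g_3), S(f_2,g_3)) all reduce to 0 modulo the current basis, so we have a Gröbner basis.
Inter-reduce: drop elements whose leading term is divisible by another's, tail-reduce, and make monic.
Reduced Gröbner basis: {u - 1, w - 1}.

Buchberger on the second generating set:
h_1 = 6u - 6, LT = u.
h_2 = -3uw + 41u - 6w - 31, LT = uw.

S(h_1,h_2): lcm = uw. S = 41/3u - 3w - 31/3.
  leading term u: subtract (41/18)·h_1 from 41/3u - 3w - 31/3 → -3w + 10/3
  leading term w: no divisor's leading term divides it; move -3w to the remainder.
  leading term 1: no divisor's leading term divides it; move 10/3 to the remainder.
  remainder -3w + 10/3 ≠ 0; add k_3 = -3w + 10/3 to the basis.

The other S-polynomials (S(h_1,k_3), S(h_2,k_3)) all reduce to 0 modulo the current basis, so we have a Gröbner basis.
Inter-reduce: drop elements whose leading term is divisible by another's, tail-reduce, and make monic.
Reduced Gröbner basis: {u - 1, w - 10/9}.

Since the reduced bases disagree, the two ideals are not the same.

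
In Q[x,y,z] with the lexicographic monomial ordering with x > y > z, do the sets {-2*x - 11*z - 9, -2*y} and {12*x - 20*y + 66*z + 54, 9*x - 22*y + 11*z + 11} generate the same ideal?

Since reduced Gröbner bases are canonical representatives of ideals under a given ordering, it suffices to compute and compare them.
Buchberger on the first generating set:
f_1 = -2*x - 11*z - 9, LT = x.
f_2 = -2*y, LT = y.

S(f_1,f_2): leading monomials are coprime, so the S-polynomial reduces to 0 (Buchberger's first criterion).
Every S-polynomial of the final basis reduces to 0, so we have a Gröbner basis.
Inter-reduce: drop elements whose leading term is divisible by another's, tail-reduce, and make monic.
Reduced Gröbner basis: {x + 11/2*z + 9/2, y}.

Buchberger on the second generating set:
h_1 = 12*x - 20*y + 66*z + 54, LT = x.
h_2 = 9*x - 22*y + 11*z + 11, LT = x.

S(h_1,h_2): lcm = x. S = 7/9*y + 77/18*z + 59/18.
  leading term y: no divisor's leading term divides it; move 7/9*y to the remainder.
  leading term z: no divisor's leading term divides it; move 77/18*z to the remainder.
  leading term 1: no divisor's leading term divides it; move 59/18 to the remainder.
  remainder 7/9*y + 77/18*z + 59/18 ≠ 0; add k_3 = 7/9*y + 77/18*z + 59/18 to the basis.

S(h_1,k_3): leading monomials are coprime, so the S-polynomial reduces to 0 (Buchberger's first criterion).
S(h_2,k_3): leading monomials are coprime, so the S-polynomial reduces to 0 (Buchberger's first criterion).
Every S-polynomial of the final basis reduces to 0, so we have a Gröbner basis.
Inter-reduce: drop elements whose leading term is divisible by another's, tail-reduce, and make monic.
Reduced Gröbner basis: {x + 44/3*z + 242/21, y + 11/2*z + 59/14}.

The bases are distinct; the ideals are different.
The same test decides containment: I ⊆ J iff every generator of I reduces to 0 modulo a Gröbner basis of J.

No, the ideals differ.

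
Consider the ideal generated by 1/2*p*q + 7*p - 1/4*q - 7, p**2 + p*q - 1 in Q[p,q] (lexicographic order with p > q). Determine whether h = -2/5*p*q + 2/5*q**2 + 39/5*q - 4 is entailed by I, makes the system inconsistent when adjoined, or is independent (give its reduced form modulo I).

Adjoining -2/5*p*q + 2/5*q**2 + 39/5*q - 4 makes the ideal the whole ring: the system is inconsistent.

First compute the reduced Gröbner basis of I by Buchberger's algorithm.
f_1 = 1/2*p*q + 7*p - 1/4*q - 7, LT = p*q.
f_2 = p**2 + p*q - 1, LT = p**2.

S(f_1,f_2): lcm = p**2*q. S = 14*p**2 - p*q**2 - 1/2*p*q - 14*p + q.
  leading term p**2: subtract (14)·f_2 from 14*p**2 - p*q**2 - 1/2*p*q - 14*p + q → -p*q**2 - 29/2*p*q - 14*p + q + 14
  leading term p*q**2: subtract (-2*q)·f_1 from -p*q**2 - 29/2*p*q - 14*p + q + 14 → -1/2*p*q - 14*p - 1/2*q**2 - 13*q + 14
  leading term p*q: subtract (-1)·f_1 from -1/2*p*q - 14*p - 1/2*q**2 - 13*q + 14 → -7*p - 1/2*q**2 - 53/4*q + 7
  leading term p: no divisor's leading term divides it; move -7*p to the remainder.
  leading term q**2: no divisor's leading term divides it; move -1/2*q**2 to the remainder.
  leading term q: no divisor's leading term divides it; move -53/4*q to the remainder.
  leading term 1: no divisor's leading term divides it; move 7 to the remainder.
  remainder -7*p - 1/2*q**2 - 53/4*q + 7 ≠ 0; add k_3 = -7*p - 1/2*q**2 - 53/4*q + 7 to the basis.

S(f_1,k_3): lcm = p*q. S = 14*p - 1/14*q**3 - 53/28*q**2 + 1/2*q - 14.
  leading term p: subtract (-2)·k_3 from 14*p - 1/14*q**3 - 53/28*q**2 + 1/2*q - 14 → -1/14*q**3 - 81/28*q**2 - 26*q
  leading term q**3: no divisor's leading term divides it; move -1/14*q**3 to the remainder.
  leading term q**2: no divisor's leading term divides it; move -81/28*q**2 to the remainder.
  leading term q: no divisor's leading term divides it; move -26*q to the remainder.
  remainder -1/14*q**3 - 81/28*q**2 - 26*q ≠ 0; add k_4 = -1/14*q**3 - 81/28*q**2 - 26*q to the basis.

The other S-polynomials (S(f_2,k_3), S(f_1,k_4), S(f_2,k_4), S(k_3,k_4)) all reduce to 0 modulo the current basis, so we have a Gröbner basis.
Inter-reduce: drop elements whose leading term is divisible by another's, tail-reduce, and make monic.
Reduced Gröbner basis: {p + 1/14*q**2 + 53/28*q - 1, q**3 + 81/2*q**2 + 364*q}.
Label its elements g_1 = p + 1/14*q**2 + 53/28*q - 1, g_2 = q**3 + 81/2*q**2 + 364*q.

Reduce h = -2/5*p*q + 2/5*q**2 + 39/5*q - 4 modulo G:
  leading term p*q: subtract (-2/5*q)·g_1 from -2/5*p*q + 2/5*q**2 + 39/5*q - 4 → 1/35*q**3 + 81/70*q**2 + 37/5*q - 4
  leading term q**3: subtract (1/35)·g_2 from 1/35*q**3 + 81/70*q**2 + 37/5*q - 4 → -3*q - 4
  leading term q: no divisor's leading term divides it; move -3*q to the remainder.
  leading term 1: no divisor's leading term divides it; move -4 to the remainder.
  normal form = -3*q - 4.
The normal form is nonzero, so h ∉ I. Since h minus its normal form lies in I, I + (h) = I + (r) where r = -3*q - 4; decide whether this ideal is the whole ring.
Run Buchberger on G together with r (pairs among the g_i already reduce to 0 since G is a Gröbner basis):
g_1 = p + 1/14*q**2 + 53/28*q - 1, LT = p.
g_2 = q**3 + 81/2*q**2 + 364*q, LT = q**3.
r = -3*q - 4, LT = q.

S(g_2,r): lcm = q**3. S = 235/6*q**2 + 364*q.
  leading term q**2: subtract (-235/18*q)·r from 235/6*q**2 + 364*q → 2806/9*q
  leading term q: subtract (-2806/27)·r from 2806/9*q → -11224/27
  leading term 1: no divisor's leading term divides it; move -11224/27 to the remainder.
  remainder -11224/27 ≠ 0; add m_4 = -11224/27 to the basis.

The other S-polynomials (S(g_1,g_2), S(g_1,r), S(g_1,m_4), S(g_2,m_4), S(r,m_4)) all reduce to 0 modulo the current basis, so we have a Gröbner basis.
Inter-reduce: drop elements whose leading term is divisible by another's, tail-reduce, and make monic.
Reduced Gröbner basis: {1}.
The reduced Gröbner basis of I + (h) is {1}: the ideal is the whole ring, so the enlarged system has no common solution — adjoining h is inconsistent.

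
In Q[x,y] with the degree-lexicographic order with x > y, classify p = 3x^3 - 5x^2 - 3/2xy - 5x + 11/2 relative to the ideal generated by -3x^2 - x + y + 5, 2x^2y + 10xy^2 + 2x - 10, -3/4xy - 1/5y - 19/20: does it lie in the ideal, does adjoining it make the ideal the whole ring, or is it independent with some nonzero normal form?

3x^3 - 5x^2 - 3/2xy - 5x + 11/2 lies in I (it reduces to 0).

First compute the reduced Gröbner basis of I by Buchberger's algorithm.
f_1 = -3x^2 - x + y + 5, LT = x^2.
f_2 = 2x^2y + 10xy^2 + 2x - 10, LT = x^2y.
f_3 = -3/4xy - 1/5y - 19/20, LT = xy.

S(f_1,f_2): lcm = x^2y. S = -5xy^2 + 1/3xy - 1/3y^2 - x - 5/3y + 5.
  reduce S modulo (f_1, f_2, f_3):
  remainder y^2 - x + 206/45y + 206/45 ≠ 0; add h_4 = y^2 - x + 206/45y + 206/45 to the basis.

S(f_1,f_3): lcm = x^2y. S = 1/15xy - 1/3y^2 - 19/15x - 5/3y.
  reduce S modulo (f_1, f_2, f_3, h_4):
  remainder -8/5x - 107/675y + 973/675 ≠ 0; add h_5 = -8/5x - 107/675y + 973/675 to the basis.

S(f_2,h_4): lcm = x^2y^2. S = 5xy^3 + x^3 - 206/45x^2y - 206/45x^2 + xy - 5y.
  reduce S modulo (f_1, f_2, f_3, h_4, h_5):
  remainder -100123/145800y - 100123/145800 ≠ 0; add h_6 = -100123/145800y - 100123/145800 to the basis.

The other S-polynomials (S(f_2,f_3), S(f_1,h_4), S(f_3,h_4), S(f_1,h_5), S(f_2,h_5), S(f_3,h_5), S(h_4,h_5), S(f_1,h_6), S(f_2,h_6), S(f_3,h_6), S(h_4,h_6), S(h_5,h_6)) all reduce to 0 modulo the current basis, so we have a Gröbner basis.
Inter-reduce: drop elements whose leading term is divisible by another's, tail-reduce, and make monic.
Reduced Gröbner basis: {x - 1, y + 1}.
Label its elements g_1 = x - 1, g_2 = y + 1.

Reduce p = 3x^3 - 5x^2 - 3/2xy - 5x + 11/2 modulo G:
  leading term x^3: subtract (3x^2)·g_1 from 3x^3 - 5x^2 - 3/2xy - 5x + 11/2 → -2x^2 - 3/2xy - 5x + 11/2
  leading term x^2: subtract (-2x)·g_1 from -2x^2 - 3/2xy - 5x + 11/2 → -3/2xy - 7x + 11/2
  leading term xy: subtract (-3/2y)·g_1 from -3/2xy - 7x + 11/2 → -7x - 3/2y + 11/2
  leading term x: subtract (-7)·g_1 from -7x - 3/2y + 11/2 → -3/2y - 3/2
  leading term y: subtract (-3/2)·g_2 from -3/2y - 3/2 → 0
  normal form = 0.
Since the normal form is 0, p ∈ I.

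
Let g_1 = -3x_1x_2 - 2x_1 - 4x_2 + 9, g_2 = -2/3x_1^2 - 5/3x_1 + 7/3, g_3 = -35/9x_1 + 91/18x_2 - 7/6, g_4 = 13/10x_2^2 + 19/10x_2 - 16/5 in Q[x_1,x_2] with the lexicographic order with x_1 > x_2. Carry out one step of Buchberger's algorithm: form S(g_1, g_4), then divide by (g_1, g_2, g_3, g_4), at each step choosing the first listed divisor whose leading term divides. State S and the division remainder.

lcm(LM(g_1), LM(g_4)) = x_1x_2^2.
S = (lcm/LT(g_1))·g_1 − (lcm/LT(g_4))·g_4 = -31/39x_1x_2 + 32/13x_1 + 4/3x_2^2 - 3x_2.
Reduce S modulo (g_1, g_2, g_3, g_4) in that order:
  leading term x_1x_2: subtract (31/117)·g_1 from -31/39x_1x_2 + 32/13x_1 + 4/3x_2^2 - 3x_2 → 350/117x_1 + 4/3x_2^2 - 227/117x_2 - 31/13
  leading term x_1: subtract (-10/13)·g_3 from 350/117x_1 + 4/3x_2^2 - 227/117x_2 - 31/13 → 4/3x_2^2 + 76/39x_2 - 128/39
  leading term x_2^2: subtract (40/39)·g_4 from 4/3x_2^2 + 76/39x_2 - 128/39 → 0
The remainder is 0, so this S-polynomial contributes no new basis element.

S(g_1, g_4) = -31/39x_1x_2 + 32/13x_1 + 4/3x_2^2 - 3x_2; remainder on division = 0.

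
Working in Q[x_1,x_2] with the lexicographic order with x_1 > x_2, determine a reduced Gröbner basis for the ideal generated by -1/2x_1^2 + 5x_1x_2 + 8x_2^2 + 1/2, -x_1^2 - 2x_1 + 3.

This is the nonlinear analogue of row-reducing a linear system.

f_1 = -1/2x_1^2 + 5x_1x_2 + 8x_2^2 + 1/2, LT = x_1^2.
f_2 = -x_1^2 - 2x_1 + 3, LT = x_1^2.

S(f_1,f_2): lcm = x_1^2. S = -10x_1x_2 - 2x_1 - 16x_2^2 + 2.
  leading term x_1x_2: no divisor's leading term divides it; move -10x_1x_2 to the remainder.
  leading term x_1: no divisor's leading term divides it; move -2x_1 to the remainder.
  leading term x_2^2: no divisor's leading term divides it; move -16x_2^2 to the remainder.
  leading term 1: no divisor's leading term divides it; move 2 to the remainder.
  remainder -10x_1x_2 - 2x_1 - 16x_2^2 + 2 ≠ 0; add g_3 = -10x_1x_2 - 2x_1 - 16x_2^2 + 2 to the basis.

S(f_1,g_3): lcm = x_1^2x_2. S = -1/5x_1^2 - 58/5x_1x_2^2 + 1/5x_1 - 16x_2^3 - x_2.
  leading term x_1^2: subtract (2/5)·f_1 from -1/5x_1^2 - 58/5x_1x_2^2 + 1/5x_1 - 16x_2^3 - x_2 → -58/5x_1x_2^2 - 2x_1x_2 + 1/5x_1 - 16x_2^3 - 16/5x_2^2 - x_2 - 1/5
  leading term x_1x_2^2: subtract (29/25x_2)·g_3 from -58/5x_1x_2^2 - 2x_1x_2 + 1/5x_1 - 16x_2^3 - 16/5x_2^2 - x_2 - 1/5 → 8/25x_1x_2 + 1/5x_1 + 64/25x_2^3 - 16/5x_2^2 - 83/25x_2 - 1/5
  leading term x_1x_2: subtract (-4/125)·g_3 from 8/25x_1x_2 + 1/5x_1 + 64/25x_2^3 - 16/5x_2^2 - 83/25x_2 - 1/5 → 17/125x_1 + 64/25x_2^3 - 464/125x_2^2 - 83/25x_2 - 17/125
  leading term x_1: no divisor's leading term divides it; move 17/125x_1 to the remainder.
  leading term x_2^3: no divisor's leading term divides it; move 64/25x_2^3 to the remainder.
  leading term x_2^2: no divisor's leading term divides it; move -464/125x_2^2 to the remainder.
  leading term x_2: no divisor's leading term divides it; move -83/25x_2 to the remainder.
  leading term 1: no divisor's leading term divides it; move -17/125 to the remainder.
  remainder 17/125x_1 + 64/25x_2^3 - 464/125x_2^2 - 83/25x_2 - 17/125 ≠ 0; add g_4 = 17/125x_1 + 64/25x_2^3 - 464/125x_2^2 - 83/25x_2 - 17/125 to the basis.

S(f_2,g_3): lcm = x_1^2x_2. S = -1/5x_1^2 - 8/5x_1x_2^2 + 2x_1x_2 + 1/5x_1 - 3x_2.
  leading term x_1^2: subtract (2/5)·f_1 from -1/5x_1^2 - 8/5x_1x_2^2 + 2x_1x_2 + 1/5x_1 - 3x_2 → -8/5x_1x_2^2 + 1/5x_1 - 16/5x_2^2 - 3x_2 - 1/5
  leading term x_1x_2^2: subtract (4/25x_2)·g_3 from -8/5x_1x_2^2 + 1/5x_1 - 16/5x_2^2 - 3x_2 - 1/5 → 8/25x_1x_2 + 1/5x_1 + 64/25x_2^3 - 16/5x_2^2 - 83/25x_2 - 1/5
  leading term x_1x_2: subtract (-4/125)·g_3 from 8/25x_1x_2 + 1/5x_1 + 64/25x_2^3 - 16/5x_2^2 - 83/25x_2 - 1/5 → 17/125x_1 + 64/25x_2^3 - 464/125x_2^2 - 83/25x_2 - 17/125
  leading term x_1: subtract (1)·g_4 from 17/125x_1 + 64/25x_2^3 - 464/125x_2^2 - 83/25x_2 - 17/125 → 0
  remainder 0.

S(f_1,g_4): lcm = x_1^2. S = -320/17x_1x_2^3 + 464/17x_1x_2^2 + 245/17x_1x_2 + x_1 - 16x_2^2 - 1.
  leading term x_1x_2^3: subtract (32/17x_2^2)·g_3 from -320/17x_1x_2^3 + 464/17x_1x_2^2 + 245/17x_1x_2 + x_1 - 16x_2^2 - 1 → 528/17x_1x_2^2 + 245/17x_1x_2 + x_1 + 512/17x_2^4 - 336/17x_2^2 - 1
  leading term x_1x_2^2: subtract (-264/85x_2)·g_3 from 528/17x_1x_2^2 + 245/17x_1x_2 + x_1 + 512/17x_2^4 - 336/17x_2^2 - 1 → 41/5x_1x_2 + x_1 + 512/17x_2^4 - 4224/85x_2^3 - 336/17x_2^2 + 528/85x_2 - 1
  leading term x_1x_2: subtract (-41/50)·g_3 from 41/5x_1x_2 + x_1 + 512/17x_2^4 - 4224/85x_2^3 - 336/17x_2^2 + 528/85x_2 - 1 → -16/25x_1 + 512/17x_2^4 - 4224/85x_2^3 - 13976/425x_2^2 + 528/85x_2 + 16/25
  leading term x_1: subtract (-80/17)·g_4 from -16/25x_1 + 512/17x_2^4 - 4224/85x_2^3 - 13976/425x_2^2 + 528/85x_2 + 16/25 → 512/17x_2^4 - 640/17x_2^3 - 856/17x_2^2 - 160/17x_2
  leading term x_2^4: no divisor's leading term divides it; move 512/17x_2^4 to the remainder.
  leading term x_2^3: no divisor's leading term divides it; move -640/17x_2^3 to the remainder.
  leading term x_2^2: no divisor's leading term divides it; move -856/17x_2^2 to the remainder.
  leading term x_2: no divisor's leading term divides it; move -160/17x_2 to the remainder.
  remainder 512/17x_2^4 - 640/17x_2^3 - 856/17x_2^2 - 160/17x_2 ≠ 0; add g_5 = 512/17x_2^4 - 640/17x_2^3 - 856/17x_2^2 - 160/17x_2 to the basis.

S(f_2,g_4): lcm = x_1^2. S = -320/17x_1x_2^3 + 464/17x_1x_2^2 + 415/17x_1x_2 + 3x_1 - 3.
  leading term x_1x_2^3: subtract (32/17x_2^2)·g_3 from -320/17x_1x_2^3 + 464/17x_1x_2^2 + 415/17x_1x_2 + 3x_1 - 3 → 528/17x_1x_2^2 + 415/17x_1x_2 + 3x_1 + 512/17x_2^4 - 64/17x_2^2 - 3
  leading term x_1x_2^2: subtract (-264/85x_2)·g_3 from 528/17x_1x_2^2 + 415/17x_1x_2 + 3x_1 + 512/17x_2^4 - 64/17x_2^2 - 3 → 91/5x_1x_2 + 3x_1 + 512/17x_2^4 - 4224/85x_2^3 - 64/17x_2^2 + 528/85x_2 - 3
  leading term x_1x_2: subtract (-91/50)·g_3 from 91/5x_1x_2 + 3x_1 + 512/17x_2^4 - 4224/85x_2^3 - 64/17x_2^2 + 528/85x_2 - 3 → -16/25x_1 + 512/17x_2^4 - 4224/85x_2^3 - 13976/425x_2^2 + 528/85x_2 + 16/25
  leading term x_1: subtract (-80/17)·g_4 from -16/25x_1 + 512/17x_2^4 - 4224/85x_2^3 - 13976/425x_2^2 + 528/85x_2 + 16/25 → 512/17x_2^4 - 640/17x_2^3 - 856/17x_2^2 - 160/17x_2
  leading term x_2^4: subtract (1)·g_5 from 512/17x_2^4 - 640/17x_2^3 - 856/17x_2^2 - 160/17x_2 → 0
  remainder 0.

S(g_3,g_4): lcm = x_1x_2. S = 1/5x_1 - 320/17x_2^4 + 464/17x_2^3 + 2211/85x_2^2 + x_2 - 1/5.
  leading term x_1: subtract (25/17)·g_4 from 1/5x_1 - 320/17x_2^4 + 464/17x_2^3 + 2211/85x_2^2 + x_2 - 1/5 → -320/17x_2^4 + 400/17x_2^3 + 535/17x_2^2 + 100/17x_2
  leading term x_2^4: subtract (-5/8)·g_5 from -320/17x_2^4 + 400/17x_2^3 + 535/17x_2^2 + 100/17x_2 → 0
  remainder 0.

S(f_1,g_5): leading monomials are coprime, so the S-polynomial reduces to 0 (Buchberger's first criterion).
S(f_2,g_5): leading monomials are coprime, so the S-polynomial reduces to 0 (Buchberger's first criterion).
S(g_3,g_5): lcm = x_1x_2^4. S = 29/20x_1x_2^3 + 107/64x_1x_2^2 + 5/16x_1x_2 + 8/5x_2^5 - 1/5x_2^3.
  leading term x_1x_2^3: subtract (-29/200x_2^2)·g_3 from 29/20x_1x_2^3 + 107/64x_1x_2^2 + 5/16x_1x_2 + 8/5x_2^5 - 1/5x_2^3 → 2211/1600x_1x_2^2 + 5/16x_1x_2 + 8/5x_2^5 - 58/25x_2^4 - 1/5x_2^3 + 29/100x_2^2
  leading term x_1x_2^2: subtract (-2211/16000x_2)·g_3 from 2211/1600x_1x_2^2 + 5/16x_1x_2 + 8/5x_2^5 - 58/25x_2^4 - 1/5x_2^3 + 29/100x_2^2 → 289/8000x_1x_2 + 8/5x_2^5 - 58/25x_2^4 - 2411/1000x_2^3 + 29/100x_2^2 + 2211/8000x_2
  leading term x_1x_2: subtract (-289/80000)·g_3 from 289/8000x_1x_2 + 8/5x_2^5 - 58/25x_2^4 - 2411/1000x_2^3 + 29/100x_2^2 + 2211/8000x_2 → -289/40000x_1 + 8/5x_2^5 - 58/25x_2^4 - 2411/1000x_2^3 + 1161/5000x_2^2 + 2211/8000x_2 + 289/40000
  leading term x_1: subtract (-17/320)·g_4 from -289/40000x_1 + 8/5x_2^5 - 58/25x_2^4 - 2411/1000x_2^3 + 1161/5000x_2^2 + 2211/8000x_2 + 289/40000 → 8/5x_2^5 - 58/25x_2^4 - 91/40x_2^3 + 7/200x_2^2 + 1/10x_2
  leading term x_2^5: subtract (17/320x_2)·g_5 from 8/5x_2^5 - 58/25x_2^4 - 91/40x_2^3 + 7/200x_2^2 + 1/10x_2 → -8/25x_2^4 + 2/5x_2^3 + 107/200x_2^2 + 1/10x_2
  leading term x_2^4: subtract (-17/1600)·g_5 from -8/25x_2^4 + 2/5x_2^3 + 107/200x_2^2 + 1/10x_2 → 0
  remainder 0.

S(g_4,g_5): leading monomials are coprime, so the S-polynomial reduces to 0 (Buchberger's first criterion).
Every S-polynomial of the final basis reduces to 0, so we have a Gröbner basis.
Inter-reduce: drop elements whose leading term is divisible by another's, tail-reduce, and make monic.

G = {x_1 + 320/17x_2^3 - 464/17x_2^2 - 415/17x_2 - 1, x_2^4 - 5/4x_2^3 - 107/64x_2^2 - 5/16x_2}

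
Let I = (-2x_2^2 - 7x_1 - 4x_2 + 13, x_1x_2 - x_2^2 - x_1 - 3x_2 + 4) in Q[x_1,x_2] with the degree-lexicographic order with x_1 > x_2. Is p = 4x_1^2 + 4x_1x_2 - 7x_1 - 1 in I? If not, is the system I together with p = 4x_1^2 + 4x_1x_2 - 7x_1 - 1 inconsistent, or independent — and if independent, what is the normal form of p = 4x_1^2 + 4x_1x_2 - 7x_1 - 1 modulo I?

4x_1^2 + 4x_1x_2 - 7x_1 - 1 is independent of I; its normal form modulo I is -7x_1 + 4x_2 + 3.

First compute the reduced Gröbner basis of I by Buchberger's algorithm.
f_1 = -2x_2^2 - 7x_1 - 4x_2 + 13, LT = x_2^2.
f_2 = x_1x_2 - x_2^2 - x_1 - 3x_2 + 4, LT = x_1x_2.

S(f_1,f_2): lcm = x_1x_2^2. S = x_2^3 + 7/2x_1^2 + 3x_1x_2 + 3x_2^2 - 13/2x_1 - 4x_2.
  leading term x_2^3: subtract (-1/2x_2)·f_1 from x_2^3 + 7/2x_1^2 + 3x_1x_2 + 3x_2^2 - 13/2x_1 - 4x_2 → 7/2x_1^2 - 1/2x_1x_2 + x_2^2 - 13/2x_1 + 5/2x_2
  leading term x_1^2: no divisor's leading term divides it; move 7/2x_1^2 to the remainder.
  leading term x_1x_2: subtract (-1/2)·f_2 from -1/2x_1x_2 + x_2^2 - 13/2x_1 + 5/2x_2 → 1/2x_2^2 - 7x_1 + x_2 + 2
  leading term x_2^2: subtract (-1/4)·f_1 from 1/2x_2^2 - 7x_1 + x_2 + 2 → -35/4x_1 + 21/4
  leading term x_1: no divisor's leading term divides it; move -35/4x_1 to the remainder.
  leading term 1: no divisor's leading term divides it; move 21/4 to the remainder.
  remainder 7/2x_1^2 - 35/4x_1 + 21/4 ≠ 0; add h_3 = 7/2x_1^2 - 35/4x_1 + 21/4 to the basis.

The other S-polynomials (S(f_1,h_3), S(f_2,h_3)) all reduce to 0 modulo the current basis, so we have a Gröbner basis.
Inter-reduce: drop elements whose leading term is divisible by another's, tail-reduce, and make monic.
Reduced Gröbner basis: {x_1^2 - 5/2x_1 + 3/2, x_1x_2 + 5/2x_1 - x_2 - 5/2, x_2^2 + 7/2x_1 + 2x_2 - 13/2}.
Label its elements g_1 = x_1^2 - 5/2x_1 + 3/2, g_2 = x_1x_2 + 5/2x_1 - x_2 - 5/2, g_3 = x_2^2 + 7/2x_1 + 2x_2 - 13/2.

Reduce p = 4x_1^2 + 4x_1x_2 - 7x_1 - 1 modulo G:
  leading term x_1^2: subtract (4)·g_1 from 4x_1^2 + 4x_1x_2 - 7x_1 - 1 → 4x_1x_2 + 3x_1 - 7
  leading term x_1x_2: subtract (4)·g_2 from 4x_1x_2 + 3x_1 - 7 → -7x_1 + 4x_2 + 3
  leading term x_1: no divisor's leading term divides it; move -7x_1 to the remainder.
  leading term x_2: no divisor's leading term divides it; move 4x_2 to the remainder.
  leading term 1: no divisor's leading term divides it; move 3 to the remainder.
  normal form = -7x_1 + 4x_2 + 3.
The normal form is nonzero, so p ∉ I. Since p minus its normal form lies in I, I + (p) = I + (r) where r = -7x_1 + 4x_2 + 3; decide whether this ideal is the whole ring.
Run Buchberger on G together with r (pairs among the g_i already reduce to 0 since G is a Gröbner basis):
g_1 = x_1^2 - 5/2x_1 + 3/2, LT = x_1^2.
g_2 = x_1x_2 + 5/2x_1 - x_2 - 5/2, LT = x_1x_2.
g_3 = x_2^2 + 7/2x_1 + 2x_2 - 13/2, LT = x_2^2.
r = -7x_1 + 4x_2 + 3, LT = x_1.

S(g_1,r): lcm = x_1^2. S = 4/7x_1x_2 - 29/14x_1 + 3/2.
  leading term x_1x_2: subtract (4/7)·g_2 from 4/7x_1x_2 - 29/14x_1 + 3/2 → -7/2x_1 + 4/7x_2 + 41/14
  leading term x_1: subtract (1/2)·r from -7/2x_1 + 4/7x_2 + 41/14 → -10/7x_2 + 10/7
  leading term x_2: no divisor's leading term divides it; move -10/7x_2 to the remainder.
  leading term 1: no divisor's leading term divides it; move 10/7 to the remainder.
  remainder -10/7x_2 + 10/7 ≠ 0; add m_5 = -10/7x_2 + 10/7 to the basis.

The other S-polynomials (S(g_1,g_2), S(g_1,g_3), S(g_2,g_3), S(g_2,r), S(g_3,r), S(g_1,m_5), S(g_2,m_5), S(g_3,m_5), S(r,m_5)) all reduce to 0 modulo the current basis, so we have a Gröbner basis.
Inter-reduce: drop elements whose leading term is divisible by another's, tail-reduce, and make monic.
Reduced Gröbner basis: {x_1 - 1, x_2 - 1}.
The reduced Gröbner basis of I + (p) is {x_1 - 1, x_2 - 1} ≠ {1}, a proper ideal, so the enlarged system stays consistent: p is independent of I, with normal form -7x_1 + 4x_2 + 3.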